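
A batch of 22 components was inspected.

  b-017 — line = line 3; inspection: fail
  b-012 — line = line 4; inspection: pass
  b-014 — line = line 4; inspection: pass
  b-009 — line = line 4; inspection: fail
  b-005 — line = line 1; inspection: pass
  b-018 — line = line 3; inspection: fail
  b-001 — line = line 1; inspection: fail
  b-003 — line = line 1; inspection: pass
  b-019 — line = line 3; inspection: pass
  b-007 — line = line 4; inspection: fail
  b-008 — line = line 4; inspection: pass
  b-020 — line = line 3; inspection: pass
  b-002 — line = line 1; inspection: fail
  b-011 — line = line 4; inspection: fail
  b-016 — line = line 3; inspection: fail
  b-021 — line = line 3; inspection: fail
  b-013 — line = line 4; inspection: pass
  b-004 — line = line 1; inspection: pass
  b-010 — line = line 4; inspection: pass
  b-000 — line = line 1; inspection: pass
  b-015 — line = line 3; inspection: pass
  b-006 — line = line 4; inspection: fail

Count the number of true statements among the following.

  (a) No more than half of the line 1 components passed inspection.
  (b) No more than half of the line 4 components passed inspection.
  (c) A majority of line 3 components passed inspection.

(a) line 1: |A| = 6, |A ∩ B| = 4; needs |A ∩ B| ≤ |A ∖ B| — false.
(b) line 4: |A| = 9, |A ∩ B| = 5; needs |A ∩ B| ≤ |A ∖ B| — false.
(c) line 3: |A| = 7, |A ∩ B| = 3; needs |A ∩ B| > |A ∖ B| — false.

0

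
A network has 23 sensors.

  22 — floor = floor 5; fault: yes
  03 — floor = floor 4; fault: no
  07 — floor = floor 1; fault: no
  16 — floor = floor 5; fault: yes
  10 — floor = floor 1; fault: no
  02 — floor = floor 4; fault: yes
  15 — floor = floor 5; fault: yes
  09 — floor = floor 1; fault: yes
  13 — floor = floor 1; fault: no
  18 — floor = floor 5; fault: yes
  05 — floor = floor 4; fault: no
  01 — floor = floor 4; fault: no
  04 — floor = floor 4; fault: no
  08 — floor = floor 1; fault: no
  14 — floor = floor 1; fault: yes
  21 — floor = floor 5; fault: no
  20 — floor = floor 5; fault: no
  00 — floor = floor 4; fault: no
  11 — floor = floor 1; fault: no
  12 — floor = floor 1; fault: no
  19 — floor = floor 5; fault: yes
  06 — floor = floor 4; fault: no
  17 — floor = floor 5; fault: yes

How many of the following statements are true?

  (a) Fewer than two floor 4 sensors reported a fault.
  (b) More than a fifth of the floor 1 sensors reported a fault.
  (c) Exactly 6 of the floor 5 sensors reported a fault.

3

(a) floor 4: |A| = 7, |A ∩ B| = 1; needs |A ∩ B| < 2 — true.
(b) floor 1: |A| = 8, |A ∩ B| = 2; needs |A ∩ B| / |A| > 1/5 — true.
(c) floor 5: |A| = 8, |A ∩ B| = 6; needs |A ∩ B| = 6 — true.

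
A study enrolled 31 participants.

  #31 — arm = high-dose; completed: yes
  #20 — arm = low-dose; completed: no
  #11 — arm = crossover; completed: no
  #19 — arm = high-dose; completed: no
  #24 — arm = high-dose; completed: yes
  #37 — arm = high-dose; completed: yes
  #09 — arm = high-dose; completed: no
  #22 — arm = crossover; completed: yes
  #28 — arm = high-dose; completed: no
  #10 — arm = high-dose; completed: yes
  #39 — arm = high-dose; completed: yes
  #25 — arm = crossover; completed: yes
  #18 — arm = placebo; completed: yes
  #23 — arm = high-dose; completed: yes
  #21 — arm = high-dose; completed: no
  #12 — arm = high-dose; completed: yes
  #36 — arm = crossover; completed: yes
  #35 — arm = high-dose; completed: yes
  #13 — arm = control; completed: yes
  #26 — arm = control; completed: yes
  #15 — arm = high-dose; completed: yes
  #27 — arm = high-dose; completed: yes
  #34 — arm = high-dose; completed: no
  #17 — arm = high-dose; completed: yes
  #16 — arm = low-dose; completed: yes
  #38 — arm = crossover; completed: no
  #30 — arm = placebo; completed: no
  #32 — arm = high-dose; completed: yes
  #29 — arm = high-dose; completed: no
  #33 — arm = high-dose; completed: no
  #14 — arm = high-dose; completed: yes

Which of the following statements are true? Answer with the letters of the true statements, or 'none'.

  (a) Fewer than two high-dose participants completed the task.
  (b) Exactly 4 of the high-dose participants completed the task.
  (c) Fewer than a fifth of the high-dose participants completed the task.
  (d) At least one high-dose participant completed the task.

|A| = 20, |A ∩ B| = 13, |A ∖ B| = 7.
(a) |A ∩ B| < 2: fails.
(b) |A ∩ B| = 4: fails.
(c) |A ∩ B| / |A| < 1/5: fails.
(d) A ∩ B ≠ ∅ (|A ∩ B| ≥ 1): holds.

(d)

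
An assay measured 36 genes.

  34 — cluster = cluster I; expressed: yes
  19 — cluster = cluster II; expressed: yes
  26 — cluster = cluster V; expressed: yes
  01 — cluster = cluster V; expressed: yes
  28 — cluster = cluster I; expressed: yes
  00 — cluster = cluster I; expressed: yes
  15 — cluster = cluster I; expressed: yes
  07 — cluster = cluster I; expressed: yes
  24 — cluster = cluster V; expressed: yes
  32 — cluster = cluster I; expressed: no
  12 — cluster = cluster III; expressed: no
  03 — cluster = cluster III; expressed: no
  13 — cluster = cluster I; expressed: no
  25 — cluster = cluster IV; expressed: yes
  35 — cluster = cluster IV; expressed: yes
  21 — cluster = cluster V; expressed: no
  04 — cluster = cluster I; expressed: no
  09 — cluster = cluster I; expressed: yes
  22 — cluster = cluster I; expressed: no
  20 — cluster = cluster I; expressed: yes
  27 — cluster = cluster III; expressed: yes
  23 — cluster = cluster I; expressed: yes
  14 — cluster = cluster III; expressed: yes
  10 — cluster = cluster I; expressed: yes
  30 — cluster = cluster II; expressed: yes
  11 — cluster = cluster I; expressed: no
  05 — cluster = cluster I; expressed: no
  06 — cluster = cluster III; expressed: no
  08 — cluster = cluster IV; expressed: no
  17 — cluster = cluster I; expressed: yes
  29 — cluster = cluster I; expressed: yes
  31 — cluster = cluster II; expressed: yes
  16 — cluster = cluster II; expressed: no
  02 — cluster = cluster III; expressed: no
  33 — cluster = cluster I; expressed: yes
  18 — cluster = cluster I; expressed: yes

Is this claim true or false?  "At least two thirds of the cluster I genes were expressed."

Truth condition: |A ∩ B| / |A| ≥ 2/3.
|A| = 19, |A ∩ B| = 13, |A ∖ B| = 6.
|A ∩ B|/|A| = 13/19, so the statement is true.

True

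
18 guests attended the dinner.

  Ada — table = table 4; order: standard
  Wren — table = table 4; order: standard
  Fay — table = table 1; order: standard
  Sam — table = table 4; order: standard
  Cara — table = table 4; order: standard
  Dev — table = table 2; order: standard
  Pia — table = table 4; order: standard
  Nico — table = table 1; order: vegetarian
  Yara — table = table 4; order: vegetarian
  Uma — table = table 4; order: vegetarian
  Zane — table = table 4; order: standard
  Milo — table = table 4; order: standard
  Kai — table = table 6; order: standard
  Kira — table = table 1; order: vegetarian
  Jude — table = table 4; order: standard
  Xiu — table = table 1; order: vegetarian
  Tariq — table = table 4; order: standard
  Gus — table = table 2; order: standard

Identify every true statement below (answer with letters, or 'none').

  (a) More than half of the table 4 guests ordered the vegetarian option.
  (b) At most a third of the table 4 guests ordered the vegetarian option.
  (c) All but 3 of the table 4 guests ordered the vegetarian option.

(b)

|A| = 11, |A ∩ B| = 2, |A ∖ B| = 9.
(a) |A ∩ B| > |A ∖ B|: fails.
(b) |A ∩ B| / |A| ≤ 1/3: holds.
(c) |A ∖ B| = 3: fails.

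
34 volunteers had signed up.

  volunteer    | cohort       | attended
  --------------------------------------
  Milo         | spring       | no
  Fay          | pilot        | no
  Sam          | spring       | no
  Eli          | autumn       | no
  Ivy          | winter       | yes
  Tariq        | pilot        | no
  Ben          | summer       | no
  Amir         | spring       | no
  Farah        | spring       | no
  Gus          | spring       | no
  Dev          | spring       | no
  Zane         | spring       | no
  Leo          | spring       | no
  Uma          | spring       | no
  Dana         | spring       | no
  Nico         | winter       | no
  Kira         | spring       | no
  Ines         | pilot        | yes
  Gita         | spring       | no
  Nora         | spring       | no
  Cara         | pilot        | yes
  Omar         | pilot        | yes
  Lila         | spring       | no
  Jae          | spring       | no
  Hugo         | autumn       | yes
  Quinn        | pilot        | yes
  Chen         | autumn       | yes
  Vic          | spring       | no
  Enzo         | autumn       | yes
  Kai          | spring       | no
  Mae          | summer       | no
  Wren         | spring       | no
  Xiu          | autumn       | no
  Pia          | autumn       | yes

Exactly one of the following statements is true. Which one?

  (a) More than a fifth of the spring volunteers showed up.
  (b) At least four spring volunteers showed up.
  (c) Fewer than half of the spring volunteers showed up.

|A| = 18, |A ∩ B| = 0, |A ∖ B| = 18.
(a) requires |A ∩ B| / |A| > 1/5: false.
(b) requires |A ∩ B| ≥ 4: false.
(c) requires |A ∩ B| < |A ∖ B|: true.

(c)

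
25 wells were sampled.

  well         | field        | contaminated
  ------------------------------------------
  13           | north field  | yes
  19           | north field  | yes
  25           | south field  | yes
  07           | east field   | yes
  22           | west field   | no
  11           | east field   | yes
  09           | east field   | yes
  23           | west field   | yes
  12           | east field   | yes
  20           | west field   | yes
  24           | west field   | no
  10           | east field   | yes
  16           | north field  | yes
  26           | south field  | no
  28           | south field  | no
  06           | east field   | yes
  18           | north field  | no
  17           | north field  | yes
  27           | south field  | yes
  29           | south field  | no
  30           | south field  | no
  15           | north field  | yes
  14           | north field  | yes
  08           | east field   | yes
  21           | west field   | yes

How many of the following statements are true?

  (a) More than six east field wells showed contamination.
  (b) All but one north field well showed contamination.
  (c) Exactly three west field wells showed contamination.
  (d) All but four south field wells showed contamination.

4

(a) east field: |A| = 7, |A ∩ B| = 7; needs |A ∩ B| > 6 — true.
(b) north field: |A| = 7, |A ∩ B| = 6; needs |A ∖ B| = 1 — true.
(c) west field: |A| = 5, |A ∩ B| = 3; needs |A ∩ B| = 3 — true.
(d) south field: |A| = 6, |A ∩ B| = 2; needs |A ∖ B| = 4 — true.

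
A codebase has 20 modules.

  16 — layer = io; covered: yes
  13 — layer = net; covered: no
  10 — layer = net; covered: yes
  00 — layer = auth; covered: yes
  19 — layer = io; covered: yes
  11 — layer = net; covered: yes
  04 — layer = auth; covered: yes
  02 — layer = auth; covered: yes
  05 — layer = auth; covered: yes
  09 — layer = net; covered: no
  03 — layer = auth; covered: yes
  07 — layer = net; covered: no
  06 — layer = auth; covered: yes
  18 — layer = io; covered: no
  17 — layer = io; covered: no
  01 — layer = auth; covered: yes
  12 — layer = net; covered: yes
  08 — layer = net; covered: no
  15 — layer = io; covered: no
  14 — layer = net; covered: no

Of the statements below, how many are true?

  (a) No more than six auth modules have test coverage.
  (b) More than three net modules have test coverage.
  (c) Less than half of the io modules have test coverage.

(a) auth: |A| = 7, |A ∩ B| = 7; needs |A ∩ B| ≤ 6 — false.
(b) net: |A| = 8, |A ∩ B| = 3; needs |A ∩ B| > 3 — false.
(c) io: |A| = 5, |A ∩ B| = 2; needs |A ∩ B| < |A ∖ B| — true.

1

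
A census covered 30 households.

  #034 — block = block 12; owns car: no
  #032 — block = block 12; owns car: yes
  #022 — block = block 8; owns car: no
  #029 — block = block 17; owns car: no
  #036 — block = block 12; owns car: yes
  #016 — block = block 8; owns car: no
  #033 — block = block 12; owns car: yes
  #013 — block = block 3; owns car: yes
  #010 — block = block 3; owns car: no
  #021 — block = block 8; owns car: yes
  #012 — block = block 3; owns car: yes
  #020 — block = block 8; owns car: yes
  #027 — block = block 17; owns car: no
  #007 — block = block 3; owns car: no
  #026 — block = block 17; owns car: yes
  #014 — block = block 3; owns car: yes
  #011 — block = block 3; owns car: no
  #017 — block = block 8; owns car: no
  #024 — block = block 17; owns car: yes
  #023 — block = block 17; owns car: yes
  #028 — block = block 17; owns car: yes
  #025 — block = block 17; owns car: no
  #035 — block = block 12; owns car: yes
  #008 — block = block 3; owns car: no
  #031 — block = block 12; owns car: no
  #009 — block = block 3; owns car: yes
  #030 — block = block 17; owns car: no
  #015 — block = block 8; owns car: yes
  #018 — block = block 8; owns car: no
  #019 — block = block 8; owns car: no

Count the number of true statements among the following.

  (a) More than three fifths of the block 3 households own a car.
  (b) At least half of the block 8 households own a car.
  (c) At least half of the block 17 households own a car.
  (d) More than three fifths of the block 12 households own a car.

(a) block 3: |A| = 8, |A ∩ B| = 4; needs |A ∩ B| / |A| > 3/5 — false.
(b) block 8: |A| = 8, |A ∩ B| = 3; needs |A ∩ B| ≥ |A ∖ B| — false.
(c) block 17: |A| = 8, |A ∩ B| = 4; needs |A ∩ B| ≥ |A ∖ B| — true.
(d) block 12: |A| = 6, |A ∩ B| = 4; needs |A ∩ B| / |A| > 3/5 — true.

2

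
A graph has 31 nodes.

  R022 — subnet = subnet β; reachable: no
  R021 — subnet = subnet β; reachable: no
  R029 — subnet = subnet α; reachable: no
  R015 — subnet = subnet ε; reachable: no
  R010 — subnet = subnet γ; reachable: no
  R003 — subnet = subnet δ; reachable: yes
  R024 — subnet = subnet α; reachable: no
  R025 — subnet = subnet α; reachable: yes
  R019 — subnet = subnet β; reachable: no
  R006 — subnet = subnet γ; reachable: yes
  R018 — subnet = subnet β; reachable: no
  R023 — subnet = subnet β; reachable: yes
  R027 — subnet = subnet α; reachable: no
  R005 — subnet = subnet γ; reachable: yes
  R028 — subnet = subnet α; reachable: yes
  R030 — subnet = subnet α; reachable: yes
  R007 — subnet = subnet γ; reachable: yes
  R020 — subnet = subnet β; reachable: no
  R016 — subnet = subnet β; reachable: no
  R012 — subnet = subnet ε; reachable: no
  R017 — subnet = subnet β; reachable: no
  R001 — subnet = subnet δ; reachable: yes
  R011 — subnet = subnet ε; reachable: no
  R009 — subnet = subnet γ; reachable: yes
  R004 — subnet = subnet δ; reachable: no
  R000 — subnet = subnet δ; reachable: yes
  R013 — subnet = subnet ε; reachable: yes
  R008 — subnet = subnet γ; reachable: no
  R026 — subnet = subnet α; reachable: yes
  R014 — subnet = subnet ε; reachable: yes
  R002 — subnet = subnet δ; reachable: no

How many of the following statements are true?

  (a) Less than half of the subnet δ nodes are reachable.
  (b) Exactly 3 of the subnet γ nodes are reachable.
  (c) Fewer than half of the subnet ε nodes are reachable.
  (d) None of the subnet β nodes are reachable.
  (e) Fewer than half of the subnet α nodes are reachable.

1

(a) subnet δ: |A| = 5, |A ∩ B| = 3; needs |A ∩ B| < |A ∖ B| — false.
(b) subnet γ: |A| = 6, |A ∩ B| = 4; needs |A ∩ B| = 3 — false.
(c) subnet ε: |A| = 5, |A ∩ B| = 2; needs |A ∩ B| < |A ∖ B| — true.
(d) subnet β: |A| = 8, |A ∩ B| = 1; needs A ∩ B = ∅ (|A ∩ B| = 0) — false.
(e) subnet α: |A| = 7, |A ∩ B| = 4; needs |A ∩ B| < |A ∖ B| — false.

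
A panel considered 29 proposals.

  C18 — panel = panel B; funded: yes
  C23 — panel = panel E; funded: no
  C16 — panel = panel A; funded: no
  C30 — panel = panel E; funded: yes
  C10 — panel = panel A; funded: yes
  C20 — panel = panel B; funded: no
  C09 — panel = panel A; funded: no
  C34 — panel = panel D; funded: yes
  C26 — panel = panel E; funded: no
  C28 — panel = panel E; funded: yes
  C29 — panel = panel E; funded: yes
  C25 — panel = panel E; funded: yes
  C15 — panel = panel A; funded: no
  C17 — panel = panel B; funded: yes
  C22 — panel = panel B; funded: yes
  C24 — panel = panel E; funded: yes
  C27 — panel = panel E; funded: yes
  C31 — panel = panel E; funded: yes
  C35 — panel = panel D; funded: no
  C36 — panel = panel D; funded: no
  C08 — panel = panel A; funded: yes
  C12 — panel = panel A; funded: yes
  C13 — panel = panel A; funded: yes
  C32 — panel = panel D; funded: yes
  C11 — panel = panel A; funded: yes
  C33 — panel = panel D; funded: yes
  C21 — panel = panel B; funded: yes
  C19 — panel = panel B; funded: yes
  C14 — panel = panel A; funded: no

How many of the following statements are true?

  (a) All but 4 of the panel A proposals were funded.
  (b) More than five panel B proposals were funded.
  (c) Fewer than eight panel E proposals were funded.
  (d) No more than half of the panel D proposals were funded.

2

(a) panel A: |A| = 9, |A ∩ B| = 5; needs |A ∖ B| = 4 — true.
(b) panel B: |A| = 6, |A ∩ B| = 5; needs |A ∩ B| > 5 — false.
(c) panel E: |A| = 9, |A ∩ B| = 7; needs |A ∩ B| < 8 — true.
(d) panel D: |A| = 5, |A ∩ B| = 3; needs |A ∩ B| ≤ |A ∖ B| — false.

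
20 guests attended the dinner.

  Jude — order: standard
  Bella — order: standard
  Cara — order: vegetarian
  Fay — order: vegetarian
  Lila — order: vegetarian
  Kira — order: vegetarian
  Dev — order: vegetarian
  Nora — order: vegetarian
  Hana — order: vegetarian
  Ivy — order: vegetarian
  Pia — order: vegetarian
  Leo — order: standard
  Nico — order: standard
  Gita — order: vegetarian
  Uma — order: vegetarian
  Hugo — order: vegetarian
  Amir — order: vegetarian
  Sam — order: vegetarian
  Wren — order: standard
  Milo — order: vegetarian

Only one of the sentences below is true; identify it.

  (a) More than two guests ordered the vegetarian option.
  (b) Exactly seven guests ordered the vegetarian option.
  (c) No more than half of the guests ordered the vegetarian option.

|A| = 20, |A ∩ B| = 15, |A ∖ B| = 5.
(a) requires |A ∩ B| > 2: true.
(b) requires |A ∩ B| = 7: false.
(c) requires |A ∩ B| ≤ |A ∖ B|: false.

(a)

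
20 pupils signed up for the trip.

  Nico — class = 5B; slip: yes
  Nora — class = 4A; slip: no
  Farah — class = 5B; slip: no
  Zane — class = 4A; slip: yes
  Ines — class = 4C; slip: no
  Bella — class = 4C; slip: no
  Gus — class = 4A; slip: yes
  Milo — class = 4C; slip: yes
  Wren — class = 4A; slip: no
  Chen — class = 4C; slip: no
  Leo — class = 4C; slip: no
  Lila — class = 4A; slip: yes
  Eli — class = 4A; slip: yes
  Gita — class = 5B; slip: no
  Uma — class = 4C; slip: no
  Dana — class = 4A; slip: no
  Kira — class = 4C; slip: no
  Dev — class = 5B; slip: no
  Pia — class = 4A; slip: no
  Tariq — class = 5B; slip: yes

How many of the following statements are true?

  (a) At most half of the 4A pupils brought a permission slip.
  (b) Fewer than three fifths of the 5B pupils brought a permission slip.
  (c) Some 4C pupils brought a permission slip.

3

(a) 4A: |A| = 8, |A ∩ B| = 4; needs |A ∩ B| ≤ |A ∖ B| — true.
(b) 5B: |A| = 5, |A ∩ B| = 2; needs |A ∩ B| / |A| < 3/5 — true.
(c) 4C: |A| = 7, |A ∩ B| = 1; needs A ∩ B ≠ ∅ (|A ∩ B| ≥ 1) — true.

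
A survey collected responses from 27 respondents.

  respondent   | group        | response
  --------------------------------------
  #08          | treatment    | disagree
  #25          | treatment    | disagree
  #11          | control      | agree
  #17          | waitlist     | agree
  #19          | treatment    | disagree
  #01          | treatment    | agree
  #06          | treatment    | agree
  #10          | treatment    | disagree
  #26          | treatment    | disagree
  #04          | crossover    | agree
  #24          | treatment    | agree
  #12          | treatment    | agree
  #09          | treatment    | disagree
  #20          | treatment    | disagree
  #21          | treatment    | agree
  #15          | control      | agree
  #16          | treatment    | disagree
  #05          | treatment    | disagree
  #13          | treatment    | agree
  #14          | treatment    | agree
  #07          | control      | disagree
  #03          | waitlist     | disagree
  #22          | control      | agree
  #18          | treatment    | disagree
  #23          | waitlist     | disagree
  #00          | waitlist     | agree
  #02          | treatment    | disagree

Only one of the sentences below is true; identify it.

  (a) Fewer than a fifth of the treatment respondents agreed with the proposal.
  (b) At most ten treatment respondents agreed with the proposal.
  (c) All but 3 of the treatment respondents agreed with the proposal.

(b)

|A| = 18, |A ∩ B| = 7, |A ∖ B| = 11.
(a) requires |A ∩ B| / |A| < 1/5: false.
(b) requires |A ∩ B| ≤ 10: true.
(c) requires |A ∖ B| = 3: false.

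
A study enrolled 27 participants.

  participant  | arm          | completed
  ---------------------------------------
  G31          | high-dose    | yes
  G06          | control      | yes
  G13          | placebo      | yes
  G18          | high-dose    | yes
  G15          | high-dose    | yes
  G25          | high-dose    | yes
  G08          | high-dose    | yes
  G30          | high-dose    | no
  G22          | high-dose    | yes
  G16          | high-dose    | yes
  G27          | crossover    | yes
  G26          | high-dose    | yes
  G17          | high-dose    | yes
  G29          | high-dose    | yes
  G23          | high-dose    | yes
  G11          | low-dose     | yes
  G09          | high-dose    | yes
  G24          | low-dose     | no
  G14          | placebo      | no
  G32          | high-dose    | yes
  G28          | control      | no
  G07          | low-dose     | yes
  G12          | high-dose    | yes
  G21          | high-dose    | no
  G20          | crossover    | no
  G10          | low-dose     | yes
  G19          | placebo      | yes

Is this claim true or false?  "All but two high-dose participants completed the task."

True

Truth condition: |A ∖ B| = 2.
|A| = 16, |A ∩ B| = 14, |A ∖ B| = 2.
|A ∖ B| = 2, so the statement is true.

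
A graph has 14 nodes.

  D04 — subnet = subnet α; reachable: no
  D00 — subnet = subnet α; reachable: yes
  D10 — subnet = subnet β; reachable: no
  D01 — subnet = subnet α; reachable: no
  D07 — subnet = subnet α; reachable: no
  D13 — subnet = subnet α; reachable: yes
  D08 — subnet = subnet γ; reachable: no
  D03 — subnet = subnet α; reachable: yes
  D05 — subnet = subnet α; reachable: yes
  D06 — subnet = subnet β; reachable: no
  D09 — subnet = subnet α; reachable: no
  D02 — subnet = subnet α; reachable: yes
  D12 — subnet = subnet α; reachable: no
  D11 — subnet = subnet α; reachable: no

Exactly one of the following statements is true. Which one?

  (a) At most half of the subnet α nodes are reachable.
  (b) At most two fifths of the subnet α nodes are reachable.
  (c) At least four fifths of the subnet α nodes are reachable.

(a)

|A| = 11, |A ∩ B| = 5, |A ∖ B| = 6.
(a) requires |A ∩ B| ≤ |A ∖ B|: true.
(b) requires |A ∩ B| / |A| ≤ 2/5: false.
(c) requires |A ∩ B| / |A| ≥ 4/5: false.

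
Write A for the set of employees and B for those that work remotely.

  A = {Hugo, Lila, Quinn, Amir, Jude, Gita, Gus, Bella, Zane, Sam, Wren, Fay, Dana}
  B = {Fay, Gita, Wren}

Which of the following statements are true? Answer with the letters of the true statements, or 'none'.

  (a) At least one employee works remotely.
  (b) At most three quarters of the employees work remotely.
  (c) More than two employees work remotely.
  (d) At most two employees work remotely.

|A| = 13, |A ∩ B| = 3, |A ∖ B| = 10.
(a) A ∩ B ≠ ∅ (|A ∩ B| ≥ 1): holds.
(b) |A ∩ B| / |A| ≤ 3/4: holds.
(c) |A ∩ B| > 2: holds.
(d) |A ∩ B| ≤ 2: fails.

(a), (b), (c)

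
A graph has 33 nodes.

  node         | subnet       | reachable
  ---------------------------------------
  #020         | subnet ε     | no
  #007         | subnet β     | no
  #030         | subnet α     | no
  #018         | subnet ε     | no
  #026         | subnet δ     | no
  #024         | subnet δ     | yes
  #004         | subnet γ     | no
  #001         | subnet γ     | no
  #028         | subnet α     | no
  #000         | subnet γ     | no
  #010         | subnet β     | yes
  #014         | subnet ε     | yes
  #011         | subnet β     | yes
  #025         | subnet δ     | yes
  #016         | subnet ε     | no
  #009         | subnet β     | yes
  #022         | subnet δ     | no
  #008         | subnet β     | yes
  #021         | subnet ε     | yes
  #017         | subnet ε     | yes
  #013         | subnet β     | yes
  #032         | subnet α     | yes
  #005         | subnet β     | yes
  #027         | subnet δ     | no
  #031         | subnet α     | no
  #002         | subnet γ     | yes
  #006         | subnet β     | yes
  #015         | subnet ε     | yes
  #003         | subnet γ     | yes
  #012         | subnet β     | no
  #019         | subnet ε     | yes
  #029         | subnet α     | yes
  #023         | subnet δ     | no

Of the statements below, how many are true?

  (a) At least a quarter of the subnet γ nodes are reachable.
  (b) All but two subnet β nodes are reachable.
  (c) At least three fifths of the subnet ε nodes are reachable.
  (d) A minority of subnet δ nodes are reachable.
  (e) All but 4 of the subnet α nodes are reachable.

(a) subnet γ: |A| = 5, |A ∩ B| = 2; needs |A ∩ B| / |A| ≥ 1/4 — true.
(b) subnet β: |A| = 9, |A ∩ B| = 7; needs |A ∖ B| = 2 — true.
(c) subnet ε: |A| = 8, |A ∩ B| = 5; needs |A ∩ B| / |A| ≥ 3/5 — true.
(d) subnet δ: |A| = 6, |A ∩ B| = 2; needs |A ∩ B| < |A ∖ B| — true.
(e) subnet α: |A| = 5, |A ∩ B| = 2; needs |A ∖ B| = 4 — false.

4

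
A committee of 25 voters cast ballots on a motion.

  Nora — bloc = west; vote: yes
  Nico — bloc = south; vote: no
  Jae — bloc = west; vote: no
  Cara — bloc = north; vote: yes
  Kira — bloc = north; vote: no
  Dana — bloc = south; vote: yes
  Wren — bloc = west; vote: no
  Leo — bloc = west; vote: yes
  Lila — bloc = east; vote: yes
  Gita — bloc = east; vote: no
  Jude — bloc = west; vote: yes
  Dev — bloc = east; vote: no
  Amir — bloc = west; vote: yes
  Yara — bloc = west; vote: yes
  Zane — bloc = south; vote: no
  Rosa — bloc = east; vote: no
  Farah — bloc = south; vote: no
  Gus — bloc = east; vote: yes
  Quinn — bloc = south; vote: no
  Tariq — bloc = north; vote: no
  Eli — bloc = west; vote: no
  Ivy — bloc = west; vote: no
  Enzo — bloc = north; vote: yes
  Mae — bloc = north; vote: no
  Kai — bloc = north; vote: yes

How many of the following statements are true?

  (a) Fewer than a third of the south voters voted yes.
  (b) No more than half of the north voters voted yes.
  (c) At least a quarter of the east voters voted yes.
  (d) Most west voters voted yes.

4

(a) south: |A| = 5, |A ∩ B| = 1; needs |A ∩ B| / |A| < 1/3 — true.
(b) north: |A| = 6, |A ∩ B| = 3; needs |A ∩ B| ≤ |A ∖ B| — true.
(c) east: |A| = 5, |A ∩ B| = 2; needs |A ∩ B| / |A| ≥ 1/4 — true.
(d) west: |A| = 9, |A ∩ B| = 5; needs |A ∩ B| > |A ∖ B| — true.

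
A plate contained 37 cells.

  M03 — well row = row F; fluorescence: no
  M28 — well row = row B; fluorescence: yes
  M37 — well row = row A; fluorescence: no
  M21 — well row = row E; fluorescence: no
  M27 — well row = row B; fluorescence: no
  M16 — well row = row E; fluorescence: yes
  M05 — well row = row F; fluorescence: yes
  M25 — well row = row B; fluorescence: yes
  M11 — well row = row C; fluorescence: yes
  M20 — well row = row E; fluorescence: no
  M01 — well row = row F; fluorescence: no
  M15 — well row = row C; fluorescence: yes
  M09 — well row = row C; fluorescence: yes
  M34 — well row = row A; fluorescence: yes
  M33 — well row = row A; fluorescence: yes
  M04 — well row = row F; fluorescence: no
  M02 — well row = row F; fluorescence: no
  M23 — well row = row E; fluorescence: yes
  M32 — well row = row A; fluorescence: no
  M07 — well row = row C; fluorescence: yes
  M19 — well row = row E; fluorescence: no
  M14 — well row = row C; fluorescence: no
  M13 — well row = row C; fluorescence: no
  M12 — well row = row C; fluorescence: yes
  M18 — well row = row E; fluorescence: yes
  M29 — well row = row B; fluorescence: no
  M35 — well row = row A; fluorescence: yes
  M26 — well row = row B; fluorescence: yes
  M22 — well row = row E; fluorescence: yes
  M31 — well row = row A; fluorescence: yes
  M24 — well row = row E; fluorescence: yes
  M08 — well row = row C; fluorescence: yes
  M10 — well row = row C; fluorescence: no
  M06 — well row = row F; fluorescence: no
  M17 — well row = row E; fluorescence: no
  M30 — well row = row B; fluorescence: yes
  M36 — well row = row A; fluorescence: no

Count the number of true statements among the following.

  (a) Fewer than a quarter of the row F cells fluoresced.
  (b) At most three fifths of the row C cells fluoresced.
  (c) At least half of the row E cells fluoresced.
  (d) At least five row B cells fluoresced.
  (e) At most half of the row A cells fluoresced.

2

(a) row F: |A| = 6, |A ∩ B| = 1; needs |A ∩ B| / |A| < 1/4 — true.
(b) row C: |A| = 9, |A ∩ B| = 6; needs |A ∩ B| / |A| ≤ 3/5 — false.
(c) row E: |A| = 9, |A ∩ B| = 5; needs |A ∩ B| ≥ |A ∖ B| — true.
(d) row B: |A| = 6, |A ∩ B| = 4; needs |A ∩ B| ≥ 5 — false.
(e) row A: |A| = 7, |A ∩ B| = 4; needs |A ∩ B| ≤ |A ∖ B| — false.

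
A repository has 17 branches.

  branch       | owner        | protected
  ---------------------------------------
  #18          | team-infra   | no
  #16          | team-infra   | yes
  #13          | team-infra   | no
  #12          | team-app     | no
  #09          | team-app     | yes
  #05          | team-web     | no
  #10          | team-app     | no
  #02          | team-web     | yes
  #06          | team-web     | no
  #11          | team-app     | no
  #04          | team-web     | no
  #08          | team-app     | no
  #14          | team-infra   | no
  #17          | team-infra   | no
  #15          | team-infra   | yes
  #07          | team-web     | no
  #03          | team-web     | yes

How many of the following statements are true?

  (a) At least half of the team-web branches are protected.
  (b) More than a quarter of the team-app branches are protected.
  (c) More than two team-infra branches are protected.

0

(a) team-web: |A| = 6, |A ∩ B| = 2; needs |A ∩ B| ≥ |A ∖ B| — false.
(b) team-app: |A| = 5, |A ∩ B| = 1; needs |A ∩ B| / |A| > 1/4 — false.
(c) team-infra: |A| = 6, |A ∩ B| = 2; needs |A ∩ B| > 2 — false.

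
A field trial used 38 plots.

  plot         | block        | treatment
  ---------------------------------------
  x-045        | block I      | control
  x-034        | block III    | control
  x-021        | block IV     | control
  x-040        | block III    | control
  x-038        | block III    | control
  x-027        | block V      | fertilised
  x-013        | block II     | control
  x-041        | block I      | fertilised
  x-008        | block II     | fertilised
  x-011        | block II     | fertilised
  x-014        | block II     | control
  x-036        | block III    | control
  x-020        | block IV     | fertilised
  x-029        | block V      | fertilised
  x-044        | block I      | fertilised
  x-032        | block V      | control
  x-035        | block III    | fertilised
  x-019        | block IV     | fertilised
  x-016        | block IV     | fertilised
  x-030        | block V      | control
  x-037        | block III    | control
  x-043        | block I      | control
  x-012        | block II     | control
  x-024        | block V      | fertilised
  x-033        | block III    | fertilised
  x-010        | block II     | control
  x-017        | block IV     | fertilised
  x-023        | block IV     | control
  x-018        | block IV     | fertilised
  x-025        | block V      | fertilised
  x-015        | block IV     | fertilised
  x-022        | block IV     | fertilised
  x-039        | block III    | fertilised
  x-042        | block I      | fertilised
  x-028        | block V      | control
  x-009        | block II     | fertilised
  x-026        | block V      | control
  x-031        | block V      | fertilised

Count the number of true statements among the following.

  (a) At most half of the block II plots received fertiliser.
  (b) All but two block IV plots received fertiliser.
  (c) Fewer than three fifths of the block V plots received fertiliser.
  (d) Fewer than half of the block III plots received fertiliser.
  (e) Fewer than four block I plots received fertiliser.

5

(a) block II: |A| = 7, |A ∩ B| = 3; needs |A ∩ B| ≤ |A ∖ B| — true.
(b) block IV: |A| = 9, |A ∩ B| = 7; needs |A ∖ B| = 2 — true.
(c) block V: |A| = 9, |A ∩ B| = 5; needs |A ∩ B| / |A| < 3/5 — true.
(d) block III: |A| = 8, |A ∩ B| = 3; needs |A ∩ B| < |A ∖ B| — true.
(e) block I: |A| = 5, |A ∩ B| = 3; needs |A ∩ B| < 4 — true.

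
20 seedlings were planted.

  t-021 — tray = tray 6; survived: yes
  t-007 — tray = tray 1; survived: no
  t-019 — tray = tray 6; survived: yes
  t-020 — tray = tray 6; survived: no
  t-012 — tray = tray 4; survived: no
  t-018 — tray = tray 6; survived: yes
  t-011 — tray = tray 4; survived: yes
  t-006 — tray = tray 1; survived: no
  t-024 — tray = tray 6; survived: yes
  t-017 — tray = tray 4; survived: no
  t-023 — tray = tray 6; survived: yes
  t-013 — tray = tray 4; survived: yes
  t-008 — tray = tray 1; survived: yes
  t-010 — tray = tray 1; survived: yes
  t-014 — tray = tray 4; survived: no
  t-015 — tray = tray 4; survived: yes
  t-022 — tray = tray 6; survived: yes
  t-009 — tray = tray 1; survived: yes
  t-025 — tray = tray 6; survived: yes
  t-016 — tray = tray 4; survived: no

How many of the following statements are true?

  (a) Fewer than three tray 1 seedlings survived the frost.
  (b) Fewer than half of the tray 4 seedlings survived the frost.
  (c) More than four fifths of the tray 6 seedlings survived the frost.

2

(a) tray 1: |A| = 5, |A ∩ B| = 3; needs |A ∩ B| < 3 — false.
(b) tray 4: |A| = 7, |A ∩ B| = 3; needs |A ∩ B| < |A ∖ B| — true.
(c) tray 6: |A| = 8, |A ∩ B| = 7; needs |A ∩ B| / |A| > 4/5 — true.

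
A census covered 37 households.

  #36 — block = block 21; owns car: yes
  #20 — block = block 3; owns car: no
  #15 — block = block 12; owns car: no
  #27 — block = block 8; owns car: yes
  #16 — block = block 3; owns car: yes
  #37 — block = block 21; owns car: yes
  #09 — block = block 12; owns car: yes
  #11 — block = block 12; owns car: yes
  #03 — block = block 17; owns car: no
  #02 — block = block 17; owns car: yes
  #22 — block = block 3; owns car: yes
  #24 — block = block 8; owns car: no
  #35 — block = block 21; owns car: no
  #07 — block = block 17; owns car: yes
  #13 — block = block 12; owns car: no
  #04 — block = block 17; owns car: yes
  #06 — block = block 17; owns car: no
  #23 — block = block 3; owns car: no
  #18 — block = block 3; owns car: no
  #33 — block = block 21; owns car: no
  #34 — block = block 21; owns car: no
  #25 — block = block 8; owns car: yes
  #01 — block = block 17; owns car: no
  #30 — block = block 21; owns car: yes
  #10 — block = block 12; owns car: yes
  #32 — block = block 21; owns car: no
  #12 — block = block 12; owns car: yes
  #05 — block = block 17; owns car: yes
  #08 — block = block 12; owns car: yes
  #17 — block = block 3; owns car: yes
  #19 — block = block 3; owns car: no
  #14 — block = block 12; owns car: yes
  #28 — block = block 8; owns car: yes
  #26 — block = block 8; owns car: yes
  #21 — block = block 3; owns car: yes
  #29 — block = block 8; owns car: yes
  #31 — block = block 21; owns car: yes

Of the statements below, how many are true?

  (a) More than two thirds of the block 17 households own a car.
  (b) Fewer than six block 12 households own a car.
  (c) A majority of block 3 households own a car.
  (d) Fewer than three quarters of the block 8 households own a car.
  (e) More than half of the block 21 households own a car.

(a) block 17: |A| = 7, |A ∩ B| = 4; needs |A ∩ B| / |A| > 2/3 — false.
(b) block 12: |A| = 8, |A ∩ B| = 6; needs |A ∩ B| < 6 — false.
(c) block 3: |A| = 8, |A ∩ B| = 4; needs |A ∩ B| > |A ∖ B| — false.
(d) block 8: |A| = 6, |A ∩ B| = 5; needs |A ∩ B| / |A| < 3/4 — false.
(e) block 21: |A| = 8, |A ∩ B| = 4; needs |A ∩ B| > |A ∖ B| — false.

0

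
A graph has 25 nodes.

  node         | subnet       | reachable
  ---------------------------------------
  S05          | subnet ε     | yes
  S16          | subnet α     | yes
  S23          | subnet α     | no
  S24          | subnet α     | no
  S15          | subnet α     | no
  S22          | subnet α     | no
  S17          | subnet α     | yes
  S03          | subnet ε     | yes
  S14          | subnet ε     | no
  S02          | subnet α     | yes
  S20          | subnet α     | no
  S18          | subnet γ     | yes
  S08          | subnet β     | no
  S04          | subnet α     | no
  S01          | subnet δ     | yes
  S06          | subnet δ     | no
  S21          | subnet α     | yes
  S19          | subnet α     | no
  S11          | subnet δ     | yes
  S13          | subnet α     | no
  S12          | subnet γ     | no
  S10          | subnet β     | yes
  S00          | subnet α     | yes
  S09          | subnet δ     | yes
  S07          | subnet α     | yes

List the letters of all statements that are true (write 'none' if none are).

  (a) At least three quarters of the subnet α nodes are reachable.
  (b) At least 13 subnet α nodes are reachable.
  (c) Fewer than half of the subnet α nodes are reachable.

|A| = 14, |A ∩ B| = 6, |A ∖ B| = 8.
(a) |A ∩ B| / |A| ≥ 3/4: fails.
(b) |A ∩ B| ≥ 13: fails.
(c) |A ∩ B| < |A ∖ B|: holds.

(c)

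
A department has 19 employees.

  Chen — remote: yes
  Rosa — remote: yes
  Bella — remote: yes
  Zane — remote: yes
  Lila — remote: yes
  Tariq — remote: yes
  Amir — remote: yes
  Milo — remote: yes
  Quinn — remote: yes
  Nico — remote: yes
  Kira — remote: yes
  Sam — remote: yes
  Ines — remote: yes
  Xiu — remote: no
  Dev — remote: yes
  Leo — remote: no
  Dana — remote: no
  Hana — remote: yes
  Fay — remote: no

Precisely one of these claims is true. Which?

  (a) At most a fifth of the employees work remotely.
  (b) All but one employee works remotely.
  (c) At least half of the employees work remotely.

(c)

|A| = 19, |A ∩ B| = 15, |A ∖ B| = 4.
(a) requires |A ∩ B| / |A| ≤ 1/5: false.
(b) requires |A ∖ B| = 1: false.
(c) requires |A ∩ B| ≥ |A ∖ B|: true.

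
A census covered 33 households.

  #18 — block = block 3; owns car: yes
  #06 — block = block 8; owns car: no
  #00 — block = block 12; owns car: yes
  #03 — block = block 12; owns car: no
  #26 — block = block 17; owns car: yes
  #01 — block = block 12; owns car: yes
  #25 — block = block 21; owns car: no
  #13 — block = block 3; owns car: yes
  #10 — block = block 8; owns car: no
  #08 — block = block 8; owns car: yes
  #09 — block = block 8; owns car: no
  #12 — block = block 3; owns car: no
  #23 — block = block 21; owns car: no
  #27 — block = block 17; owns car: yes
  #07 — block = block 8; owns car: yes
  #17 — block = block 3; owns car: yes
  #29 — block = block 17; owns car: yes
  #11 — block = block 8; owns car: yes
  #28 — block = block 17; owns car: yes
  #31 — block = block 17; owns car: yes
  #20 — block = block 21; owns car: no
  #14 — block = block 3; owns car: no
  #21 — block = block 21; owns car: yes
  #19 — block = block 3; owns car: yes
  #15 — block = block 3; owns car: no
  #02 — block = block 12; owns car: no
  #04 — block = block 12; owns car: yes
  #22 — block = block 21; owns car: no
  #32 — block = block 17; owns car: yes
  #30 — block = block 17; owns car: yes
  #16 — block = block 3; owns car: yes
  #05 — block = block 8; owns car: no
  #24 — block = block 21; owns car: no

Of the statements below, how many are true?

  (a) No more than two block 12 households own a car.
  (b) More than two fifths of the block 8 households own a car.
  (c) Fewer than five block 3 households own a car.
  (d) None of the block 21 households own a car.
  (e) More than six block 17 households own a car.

(a) block 12: |A| = 5, |A ∩ B| = 3; needs |A ∩ B| ≤ 2 — false.
(b) block 8: |A| = 7, |A ∩ B| = 3; needs |A ∩ B| / |A| > 2/5 — true.
(c) block 3: |A| = 8, |A ∩ B| = 5; needs |A ∩ B| < 5 — false.
(d) block 21: |A| = 6, |A ∩ B| = 1; needs A ∩ B = ∅ (|A ∩ B| = 0) — false.
(e) block 17: |A| = 7, |A ∩ B| = 7; needs |A ∩ B| > 6 — true.

2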